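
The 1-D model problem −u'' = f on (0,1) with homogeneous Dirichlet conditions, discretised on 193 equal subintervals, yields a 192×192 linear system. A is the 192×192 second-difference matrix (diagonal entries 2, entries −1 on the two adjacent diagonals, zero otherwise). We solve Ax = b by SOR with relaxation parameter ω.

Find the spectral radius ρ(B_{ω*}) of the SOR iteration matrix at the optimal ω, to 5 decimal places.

ρ_SOR = 0.96797

[ρ_J] n=192: ρ(B_J) = cos(π/(n+1)) = cos(π/193) = 0.99987.
√(1−ρ_J²) simplifies to sin(π/193) = 0.016277.
So ω* = 2/1.016277 = 1.96797 (Young).
Hence ρ(B_{ω*}) = 1.96797 − 1 = 0.96797.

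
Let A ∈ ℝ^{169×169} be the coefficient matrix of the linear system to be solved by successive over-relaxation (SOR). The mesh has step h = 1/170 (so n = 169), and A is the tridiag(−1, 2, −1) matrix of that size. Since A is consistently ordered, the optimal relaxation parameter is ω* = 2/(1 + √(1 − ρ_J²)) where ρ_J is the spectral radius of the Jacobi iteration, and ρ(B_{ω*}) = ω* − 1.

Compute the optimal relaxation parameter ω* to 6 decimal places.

With n=169, ρ(Jacobi) = cos(π/170) = 0.999829.
√(1−ρ_J²) simplifies to sin(π/170) = 0.0184789.
[ω*] 2 ÷ (1 + 0.0184789) = 2 ÷ 1.0184789 = 1.963713.
ρ_SOR = ω* − 1 ≈ 0.963713.

ω* = 1.963713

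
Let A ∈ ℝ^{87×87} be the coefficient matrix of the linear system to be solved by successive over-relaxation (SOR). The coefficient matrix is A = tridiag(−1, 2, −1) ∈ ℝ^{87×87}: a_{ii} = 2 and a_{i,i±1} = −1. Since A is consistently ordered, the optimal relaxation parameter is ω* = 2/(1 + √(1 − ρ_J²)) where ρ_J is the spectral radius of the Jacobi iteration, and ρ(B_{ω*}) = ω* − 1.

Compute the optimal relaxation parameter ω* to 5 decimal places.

ω* = 1.93108

B_J for the 87×87 system has eigenvalues cos(kπ/88); ρ_J = cos(π/88) = 0.99936.
√(1−ρ_J²) simplifies to sin(π/88) = 0.035692.
ω* = 2 / (1 + 0.035692) = 2 / 1.035692 ≈ 1.93108.
Hence ρ(B_{ω*}) = 1.93108 − 1 = 0.93108.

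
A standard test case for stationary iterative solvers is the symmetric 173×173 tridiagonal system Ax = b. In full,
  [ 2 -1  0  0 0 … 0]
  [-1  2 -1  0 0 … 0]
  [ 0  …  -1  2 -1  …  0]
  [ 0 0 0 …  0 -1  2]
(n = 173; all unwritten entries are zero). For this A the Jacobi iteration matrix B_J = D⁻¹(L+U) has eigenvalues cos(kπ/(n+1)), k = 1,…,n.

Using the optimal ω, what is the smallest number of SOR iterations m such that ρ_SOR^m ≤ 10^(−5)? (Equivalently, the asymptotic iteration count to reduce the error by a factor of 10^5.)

m = 319

spectrum of D⁻¹(L+U) = {cos(kπ/174) : 1≤k≤173}; ρ_J = cos(π/174) = 0.9998370.
√(1−ρ_J²) simplifies to sin(π/174) = 0.0180541.
ω* = 2/(1+0.0180541) = 1.9645321
ρ(B_{ω*}) = ω*−1 = 0.9645321
For 5 digits: m = 5·ln10 / (−ln 0.9645321) = 11.5129/0.0361122 = 318.809; round up → m = 319.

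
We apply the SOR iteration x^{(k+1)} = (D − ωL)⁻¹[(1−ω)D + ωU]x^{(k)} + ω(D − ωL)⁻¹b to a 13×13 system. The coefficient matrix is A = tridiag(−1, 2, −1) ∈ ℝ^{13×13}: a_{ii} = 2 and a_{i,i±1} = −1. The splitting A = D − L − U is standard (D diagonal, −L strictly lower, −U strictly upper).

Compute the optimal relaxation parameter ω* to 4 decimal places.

ω* = 1.6360

With n=13, ρ(Jacobi) = cos(π/14) = 0.9749.
√(1 − cos²(π/14)) = sin(π/14) ≈ 0.22252.
ω* = 2 / (1 + 0.22252) = 2 / 1.22252 ≈ 1.6360.
Hence ρ(B_{ω*}) = 1.6360 − 1 = 0.6360.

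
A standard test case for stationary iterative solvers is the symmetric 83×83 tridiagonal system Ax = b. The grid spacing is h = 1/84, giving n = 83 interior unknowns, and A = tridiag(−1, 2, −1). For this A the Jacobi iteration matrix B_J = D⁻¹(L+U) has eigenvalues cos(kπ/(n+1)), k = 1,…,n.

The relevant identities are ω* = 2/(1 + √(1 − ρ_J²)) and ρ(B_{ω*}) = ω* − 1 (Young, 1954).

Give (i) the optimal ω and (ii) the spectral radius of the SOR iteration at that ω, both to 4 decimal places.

ω* = 1.9279, ρ_SOR = 0.9279

[ρ_J] n=83: ρ(B_J) = cos(π/(n+1)) = cos(π/84) = 0.9993.
√(1−ρ_J²) = |sin(π/84)| = 0.03739
ω* = 2/(1+0.03739) = 1.9279
ρ_SOR = ω* − 1 ≈ 0.9279.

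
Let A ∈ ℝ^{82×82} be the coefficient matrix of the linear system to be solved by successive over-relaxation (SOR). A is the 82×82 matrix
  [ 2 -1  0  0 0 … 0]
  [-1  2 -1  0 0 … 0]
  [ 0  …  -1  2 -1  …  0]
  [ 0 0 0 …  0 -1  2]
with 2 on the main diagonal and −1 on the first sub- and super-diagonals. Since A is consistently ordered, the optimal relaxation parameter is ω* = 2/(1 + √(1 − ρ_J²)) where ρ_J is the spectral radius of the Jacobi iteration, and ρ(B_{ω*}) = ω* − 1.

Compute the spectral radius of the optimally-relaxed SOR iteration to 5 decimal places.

[ρ_J] n=82: ρ(B_J) = cos(π/(n+1)) = cos(π/83) = 0.99928.
√(1 − cos²(π/83)) = sin(π/83) ≈ 0.037841.
[ω*] 2 ÷ (1 + 0.037841) = 2 ÷ 1.037841 = 1.92708.
ρ_SOR = ω* − 1 ≈ 0.92708.

ρ_SOR = 0.92708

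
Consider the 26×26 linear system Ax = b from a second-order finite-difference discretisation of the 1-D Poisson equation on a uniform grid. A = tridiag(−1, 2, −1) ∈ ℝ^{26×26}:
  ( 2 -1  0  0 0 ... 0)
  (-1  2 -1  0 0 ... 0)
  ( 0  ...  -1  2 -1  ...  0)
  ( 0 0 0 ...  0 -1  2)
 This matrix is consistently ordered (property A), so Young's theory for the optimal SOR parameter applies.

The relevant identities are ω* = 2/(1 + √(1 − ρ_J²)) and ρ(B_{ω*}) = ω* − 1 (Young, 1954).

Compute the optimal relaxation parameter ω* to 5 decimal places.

With n=26, ρ(Jacobi) = cos(π/27) = 0.99324.
√(1 − cos²(π/27)) = sin(π/27) ≈ 0.116093.
Young: ω* = 2/(1+√(1−ρ_J²)) = 2/(1+0.116093) = 2/1.116093 = 1.79197.
and ρ(B_{ω*}) = 1.79197 − 1 = 0.79197.

ω* = 1.79197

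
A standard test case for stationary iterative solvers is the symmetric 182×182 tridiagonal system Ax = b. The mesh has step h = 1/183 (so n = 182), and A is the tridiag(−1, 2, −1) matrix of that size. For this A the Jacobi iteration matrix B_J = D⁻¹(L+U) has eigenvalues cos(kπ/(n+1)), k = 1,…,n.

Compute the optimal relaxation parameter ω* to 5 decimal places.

ω* = 1.96625

With n=182, ρ(Jacobi) = cos(π/183) = 0.99985.
√(1 − cos²(π/183)) = sin(π/183) ≈ 0.017166.
ω* = 2/(1 + 0.017166) = 2/1.017166 = 1.96625.
ρ_SOR = ω* − 1 ≈ 0.96625.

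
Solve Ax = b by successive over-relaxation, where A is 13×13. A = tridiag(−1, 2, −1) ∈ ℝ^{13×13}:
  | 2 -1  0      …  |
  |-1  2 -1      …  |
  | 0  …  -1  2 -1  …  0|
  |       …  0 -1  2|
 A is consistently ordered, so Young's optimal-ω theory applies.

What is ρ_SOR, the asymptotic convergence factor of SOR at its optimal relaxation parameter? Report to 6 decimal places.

ρ_SOR = 0.635964

[ρ_J] n=13: ρ(B_J) = cos(π/(n+1)) = cos(π/14) = 0.974928.
√(1 − cos²(π/14)) = sin(π/14) ≈ 0.2225209.
ω* = 2 / (1 + 0.2225209) = 2 / 1.2225209 ≈ 1.635964.
At ω = 1.635964 every |λ(B_ω)| = ω−1, so ρ_SOR = 0.635964.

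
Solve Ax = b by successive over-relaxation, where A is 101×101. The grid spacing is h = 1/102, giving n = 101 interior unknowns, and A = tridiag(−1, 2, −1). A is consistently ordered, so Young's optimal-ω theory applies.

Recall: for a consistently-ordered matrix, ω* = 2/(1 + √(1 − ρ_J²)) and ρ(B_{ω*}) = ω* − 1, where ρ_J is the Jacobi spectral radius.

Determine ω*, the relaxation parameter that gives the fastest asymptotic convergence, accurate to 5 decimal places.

ω* = 1.94025

B_J for the 101×101 system has eigenvalues cos(kπ/102); ρ_J = cos(π/102) = 0.99953.
√(1−ρ_J²) = |sin(π/102)| = 0.030795
[ω*] 2 ÷ (1 + 0.030795) = 2 ÷ 1.030795 = 1.94025.
At ω = 1.94025 every |λ(B_ω)| = ω−1, so ρ_SOR = 0.94025.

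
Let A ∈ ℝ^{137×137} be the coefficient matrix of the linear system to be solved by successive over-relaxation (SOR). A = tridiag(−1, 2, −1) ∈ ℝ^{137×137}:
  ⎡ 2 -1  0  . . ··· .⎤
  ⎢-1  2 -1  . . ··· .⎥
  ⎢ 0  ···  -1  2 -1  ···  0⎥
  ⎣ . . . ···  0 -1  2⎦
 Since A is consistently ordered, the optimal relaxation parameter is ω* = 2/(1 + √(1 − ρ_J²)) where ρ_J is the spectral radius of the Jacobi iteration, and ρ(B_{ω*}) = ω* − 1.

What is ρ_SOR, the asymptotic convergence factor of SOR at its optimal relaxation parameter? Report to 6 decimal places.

n=137: λ(B_J) = 1 − λ(A)/2 = cos(kπ/138); k=1 gives ρ_J = 0.999741.
root = sin(π/138) = 0.0227632  (since 1−cos² = sin²).
ω* = 2/(1+0.0227632) = 1.955487
ρ_SOR = ω* − 1 = 1.955487 − 1 = 0.955487.

ρ_SOR = 0.955487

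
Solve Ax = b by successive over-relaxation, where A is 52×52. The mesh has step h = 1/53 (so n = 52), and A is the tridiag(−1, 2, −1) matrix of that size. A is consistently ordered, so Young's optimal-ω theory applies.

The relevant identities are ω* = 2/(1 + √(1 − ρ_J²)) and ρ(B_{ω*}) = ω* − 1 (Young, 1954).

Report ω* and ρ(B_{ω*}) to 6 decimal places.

spectrum of D⁻¹(L+U) = {cos(kπ/53) : 1≤k≤52}; ρ_J = cos(π/53) = 0.998244.
√(1−ρ_J²) = |sin(π/53)| = 0.0592406
ω* = 2 / (1 + 0.0592406) = 2 / 1.0592406 ≈ 1.888145.
[ρ_SOR] ω* − 1 = 0.888145.

ω* = 1.888145, ρ_SOR = 0.888145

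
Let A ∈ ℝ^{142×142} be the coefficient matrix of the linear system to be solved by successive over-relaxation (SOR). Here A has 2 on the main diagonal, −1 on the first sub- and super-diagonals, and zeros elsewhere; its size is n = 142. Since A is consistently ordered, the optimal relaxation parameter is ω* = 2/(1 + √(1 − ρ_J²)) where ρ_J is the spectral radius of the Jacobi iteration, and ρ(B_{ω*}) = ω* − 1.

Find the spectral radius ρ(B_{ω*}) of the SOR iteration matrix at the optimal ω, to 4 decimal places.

ρ_SOR = 0.9570

n=142: λ(B_J) = 1 − λ(A)/2 = cos(kπ/143); k=1 gives ρ_J = 0.9998.
root = sin(π/143) = 0.02197  (since 1−cos² = sin²).
[ω*] 2 ÷ (1 + 0.02197) = 2 ÷ 1.02197 = 1.9570.
ρ_SOR = ω* − 1 = 1.9570 − 1 = 0.9570.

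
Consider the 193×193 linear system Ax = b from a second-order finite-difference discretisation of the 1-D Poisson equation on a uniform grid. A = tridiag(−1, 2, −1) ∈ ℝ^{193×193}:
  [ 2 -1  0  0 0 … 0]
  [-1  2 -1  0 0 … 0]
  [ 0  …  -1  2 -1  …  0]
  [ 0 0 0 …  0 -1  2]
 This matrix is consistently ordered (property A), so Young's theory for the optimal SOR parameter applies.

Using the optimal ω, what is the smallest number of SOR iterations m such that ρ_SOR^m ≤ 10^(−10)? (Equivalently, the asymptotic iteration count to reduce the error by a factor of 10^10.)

spectrum of D⁻¹(L+U) = {cos(kπ/194) : 1≤k≤193}; ρ_J = cos(π/194) = 0.9998689.
√(1−ρ_J²) = |sin(π/194)| = 0.0161931
[ω*] 2 ÷ (1 + 0.0161931) = 2 ÷ 1.0161931 = 1.9681299.
[ρ_SOR] ω* − 1 = 0.9681299.
m ≥ 10·ln10 / (−ln 0.9681299) = 710.917; smallest integer m = 711.

m = 711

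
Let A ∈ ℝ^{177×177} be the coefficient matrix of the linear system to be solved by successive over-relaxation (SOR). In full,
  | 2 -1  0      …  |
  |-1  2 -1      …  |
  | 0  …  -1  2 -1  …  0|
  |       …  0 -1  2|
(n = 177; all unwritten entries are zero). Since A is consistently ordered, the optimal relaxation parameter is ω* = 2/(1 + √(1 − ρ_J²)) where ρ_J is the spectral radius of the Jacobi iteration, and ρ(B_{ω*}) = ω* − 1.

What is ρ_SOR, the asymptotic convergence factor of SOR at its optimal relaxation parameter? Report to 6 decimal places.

ρ_SOR = 0.965315

n=177: λ(B_J) = 1 − λ(A)/2 = cos(kπ/178); k=1 gives ρ_J = 0.999844.
root = sin(π/178) = 0.0176485  (since 1−cos² = sin²).
ω* = 2 / (1 + 0.0176485) = 2 / 1.0176485 ≈ 1.965315.
[ρ_SOR] ω* − 1 = 0.965315.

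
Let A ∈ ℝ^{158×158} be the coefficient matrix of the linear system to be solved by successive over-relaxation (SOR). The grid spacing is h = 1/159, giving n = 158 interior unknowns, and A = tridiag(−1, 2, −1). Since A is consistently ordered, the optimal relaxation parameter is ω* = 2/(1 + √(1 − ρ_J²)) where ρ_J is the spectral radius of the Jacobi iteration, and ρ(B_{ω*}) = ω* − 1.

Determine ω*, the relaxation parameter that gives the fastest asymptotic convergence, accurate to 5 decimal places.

ω* = 1.96125

[ρ_J] n=158: ρ(B_J) = cos(π/(n+1)) = cos(π/159) = 0.99980.
root = sin(π/159) = 0.019757  (since 1−cos² = sin²).
Young: ω* = 2/(1+√(1−ρ_J²)) = 2/(1+0.019757) = 2/1.019757 = 1.96125.
At ω = 1.96125 every |λ(B_ω)| = ω−1, so ρ_SOR = 0.96125.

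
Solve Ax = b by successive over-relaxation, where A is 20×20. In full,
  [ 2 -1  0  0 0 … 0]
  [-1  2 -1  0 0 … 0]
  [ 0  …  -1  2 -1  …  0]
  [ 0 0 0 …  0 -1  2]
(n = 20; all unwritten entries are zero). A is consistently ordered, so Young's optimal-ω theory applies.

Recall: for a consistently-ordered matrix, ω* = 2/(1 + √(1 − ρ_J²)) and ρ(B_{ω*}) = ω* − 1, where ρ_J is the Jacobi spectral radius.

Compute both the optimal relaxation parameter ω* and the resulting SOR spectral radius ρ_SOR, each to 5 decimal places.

ω* = 1.74058, ρ_SOR = 0.74058

B_J for the 20×20 system has eigenvalues cos(kπ/21); ρ_J = cos(π/21) = 0.98883.
√(1−ρ_J²) = |sin(π/21)| = 0.149042
Then 2/(1+√(1−ρ_J²)) = 2/(1+0.149042); ω* = 2/1.149042 = 1.74058.
and ρ(B_{ω*}) = 1.74058 − 1 = 0.74058.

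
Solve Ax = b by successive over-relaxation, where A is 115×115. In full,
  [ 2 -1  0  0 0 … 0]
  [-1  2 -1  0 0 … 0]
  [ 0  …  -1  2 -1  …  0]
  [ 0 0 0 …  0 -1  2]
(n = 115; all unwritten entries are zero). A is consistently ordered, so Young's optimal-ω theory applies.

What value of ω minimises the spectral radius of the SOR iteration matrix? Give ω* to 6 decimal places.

ω* = 1.947269

ρ_J = max_k |cos(kπ/116)| = cos(π/116) = 0.999633
√(1−ρ_J²) = |sin(π/116)| = 0.0270794
ω* = 2/(1 + 0.0270794) = 2/1.0270794 = 1.947269.
[ρ_SOR] ω* − 1 = 0.947269.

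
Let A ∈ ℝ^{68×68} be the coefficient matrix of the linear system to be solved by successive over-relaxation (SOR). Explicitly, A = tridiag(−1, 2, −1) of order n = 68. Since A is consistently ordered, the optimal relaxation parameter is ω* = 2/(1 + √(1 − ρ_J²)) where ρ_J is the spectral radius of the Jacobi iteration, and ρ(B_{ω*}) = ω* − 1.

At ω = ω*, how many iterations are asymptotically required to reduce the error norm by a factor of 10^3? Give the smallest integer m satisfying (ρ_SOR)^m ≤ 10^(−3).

m = 76

[ρ_J] n=68: ρ(B_J) = cos(π/(n+1)) = cos(π/69) = 0.9989637.
√(1−ρ_J²) simplifies to sin(π/69) = 0.0455146.
ω* = 2/(1 + 0.0455146) = 2/1.0455146 = 1.9129336.
and ρ(B_{ω*}) = 1.9129336 − 1 = 0.9129336.
Need (0.9129336)^m ≤ 10^(−3): m ≥ 3·ln10/|ln 0.9129336| = 6.90776/0.0910921 = 75.833 ⇒ m = 76.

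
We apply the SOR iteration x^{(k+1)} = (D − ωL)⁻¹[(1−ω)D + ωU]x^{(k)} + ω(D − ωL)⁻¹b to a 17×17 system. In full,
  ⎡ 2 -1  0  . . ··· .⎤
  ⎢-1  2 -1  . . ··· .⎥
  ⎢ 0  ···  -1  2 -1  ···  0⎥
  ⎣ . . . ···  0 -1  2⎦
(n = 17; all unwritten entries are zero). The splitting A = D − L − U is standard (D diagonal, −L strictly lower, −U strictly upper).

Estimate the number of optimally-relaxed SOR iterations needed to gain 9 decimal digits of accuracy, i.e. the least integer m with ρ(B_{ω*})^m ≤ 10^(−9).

m = 60

With n=17, ρ(Jacobi) = cos(π/18) = 0.9848078.
√(1−ρ_J²) simplifies to sin(π/18) = 0.1736482.
So ω* = 2/1.1736482 = 1.7040882 (Young).
ρ_SOR = ω* − 1 ≈ 0.7040882.
ρ_SOR^m ≤ 10^(−9) ⇔ m ≥ 9·ln10/(−ln 0.7040882) = 20.7233/0.350852 = 59.066; m = ⌈59.066⌉ = 60.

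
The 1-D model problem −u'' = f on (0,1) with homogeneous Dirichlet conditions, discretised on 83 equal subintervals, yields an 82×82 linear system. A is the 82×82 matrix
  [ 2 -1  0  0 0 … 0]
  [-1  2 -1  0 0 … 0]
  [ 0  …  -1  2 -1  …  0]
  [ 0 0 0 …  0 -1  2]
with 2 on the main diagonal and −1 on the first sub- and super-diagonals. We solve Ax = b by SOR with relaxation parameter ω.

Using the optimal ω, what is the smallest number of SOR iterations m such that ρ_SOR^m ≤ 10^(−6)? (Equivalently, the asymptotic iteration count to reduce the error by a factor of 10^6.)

m = 183

B_J for the 82×82 system has eigenvalues cos(kπ/83); ρ_J = cos(π/83) = 0.9992838.
√(1 − cos²(π/83)) = sin(π/83) ≈ 0.0378415.
ω* = 2/(1+0.0378415) = 1.9270765
ρ(B_{ω*}) = ω*−1 = 0.9270765
6·ln10 = 13.8155; −ln(0.9270765) = 0.0757192; m = ⌈13.8155/0.0757192⌉ = ⌈182.457⌉ = 183.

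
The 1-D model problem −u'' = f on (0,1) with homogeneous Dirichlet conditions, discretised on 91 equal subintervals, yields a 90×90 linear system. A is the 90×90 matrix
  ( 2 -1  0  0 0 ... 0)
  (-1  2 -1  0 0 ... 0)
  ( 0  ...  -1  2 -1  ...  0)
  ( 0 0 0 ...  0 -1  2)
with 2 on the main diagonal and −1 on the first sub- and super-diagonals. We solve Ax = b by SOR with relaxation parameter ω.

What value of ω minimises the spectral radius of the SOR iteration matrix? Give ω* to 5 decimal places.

n=90: λ(B_J) = 1 − λ(A)/2 = cos(kπ/91); k=1 gives ρ_J = 0.99940.
√(1 − cos²(π/91)) = sin(π/91) ≈ 0.034516.
[ω*] 2 ÷ (1 + 0.034516) = 2 ÷ 1.034516 = 1.93327.
Hence ρ(B_{ω*}) = 1.93327 − 1 = 0.93327.

ω* = 1.93327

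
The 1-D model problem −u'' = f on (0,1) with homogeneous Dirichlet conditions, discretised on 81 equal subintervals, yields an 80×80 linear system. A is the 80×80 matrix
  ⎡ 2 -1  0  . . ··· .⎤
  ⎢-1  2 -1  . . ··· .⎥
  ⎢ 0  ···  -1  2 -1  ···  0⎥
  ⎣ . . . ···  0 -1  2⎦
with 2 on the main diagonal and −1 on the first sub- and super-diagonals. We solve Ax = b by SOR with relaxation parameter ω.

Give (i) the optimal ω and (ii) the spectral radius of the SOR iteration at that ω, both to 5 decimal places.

[ρ_J] n=80: ρ(B_J) = cos(π/(n+1)) = cos(π/81) = 0.99925.
√(1−ρ_J²) = |sin(π/81)| = 0.038775
ω* = 2/(1+0.038775) = 1.92534
ρ_SOR = ω* − 1 ≈ 0.92534.

ω* = 1.92534, ρ_SOR = 0.92534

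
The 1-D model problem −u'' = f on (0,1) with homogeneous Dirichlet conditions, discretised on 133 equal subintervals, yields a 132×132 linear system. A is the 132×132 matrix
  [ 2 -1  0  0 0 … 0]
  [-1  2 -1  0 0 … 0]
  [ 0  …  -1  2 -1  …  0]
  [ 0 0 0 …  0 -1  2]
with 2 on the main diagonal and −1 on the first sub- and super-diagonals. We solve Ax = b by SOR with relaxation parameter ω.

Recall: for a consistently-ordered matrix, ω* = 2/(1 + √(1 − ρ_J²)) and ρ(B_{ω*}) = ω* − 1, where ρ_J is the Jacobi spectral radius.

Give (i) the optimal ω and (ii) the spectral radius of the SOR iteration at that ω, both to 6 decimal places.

ρ_J = max_k |cos(kπ/133)| = cos(π/133) = 0.999721
√(1−ρ_J²) = |sin(π/133)| = 0.0236188
Young: ω* = 2/(1+√(1−ρ_J²)) = 2/(1+0.0236188) = 2/1.0236188 = 1.953852.
At ω = 1.953852 every |λ(B_ω)| = ω−1, so ρ_SOR = 0.953852.

ω* = 1.953852, ρ_SOR = 0.953852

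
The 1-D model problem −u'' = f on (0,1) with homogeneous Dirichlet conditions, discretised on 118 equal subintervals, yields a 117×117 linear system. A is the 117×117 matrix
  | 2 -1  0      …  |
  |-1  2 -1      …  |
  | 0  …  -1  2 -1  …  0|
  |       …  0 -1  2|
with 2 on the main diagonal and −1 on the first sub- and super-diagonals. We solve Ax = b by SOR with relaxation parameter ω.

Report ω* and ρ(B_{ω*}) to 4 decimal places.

[ρ_J] n=117: ρ(B_J) = cos(π/(n+1)) = cos(π/118) = 0.9996.
√(1−ρ_J²) simplifies to sin(π/118) = 0.02662.
So ω* = 2/1.02662 = 1.9481 (Young).
ρ_SOR = ω* − 1 ≈ 0.9481.

ω* = 1.9481, ρ_SOR = 0.9481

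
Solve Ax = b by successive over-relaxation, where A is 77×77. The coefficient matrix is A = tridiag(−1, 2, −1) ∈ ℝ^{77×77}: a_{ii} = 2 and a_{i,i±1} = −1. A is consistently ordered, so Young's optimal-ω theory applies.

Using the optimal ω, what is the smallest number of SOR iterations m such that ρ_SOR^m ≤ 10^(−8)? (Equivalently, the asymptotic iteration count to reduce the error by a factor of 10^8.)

spectrum of D⁻¹(L+U) = {cos(kπ/78) : 1≤k≤77}; ρ_J = cos(π/78) = 0.9991890.
√(1 − cos²(π/78)) = sin(π/78) ≈ 0.0402659.
ω* = 2/(1 + 0.0402659) = 2/1.0402659 = 1.9225854.
Hence ρ(B_{ω*}) = 1.9225854 − 1 = 0.9225854.
(0.9225854)^m ≤ 10^{−8}  ⇒  m·ln(0.9225854) ≤ −8·ln10  ⇒  m ≥ 228.615  ⇒  m = 229

m = 229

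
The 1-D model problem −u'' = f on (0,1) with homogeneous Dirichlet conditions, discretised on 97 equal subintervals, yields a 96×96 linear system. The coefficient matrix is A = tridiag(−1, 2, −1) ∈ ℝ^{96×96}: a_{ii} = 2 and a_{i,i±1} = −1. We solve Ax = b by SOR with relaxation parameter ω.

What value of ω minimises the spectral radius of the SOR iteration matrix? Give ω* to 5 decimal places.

ω* = 1.93727

[ρ_J] n=96: ρ(B_J) = cos(π/(n+1)) = cos(π/97) = 0.99948.
√(1−ρ_J²) = |sin(π/97)| = 0.032382
ω* = 2/(1+0.032382) = 1.93727
and ρ(B_{ω*}) = 1.93727 − 1 = 0.93727.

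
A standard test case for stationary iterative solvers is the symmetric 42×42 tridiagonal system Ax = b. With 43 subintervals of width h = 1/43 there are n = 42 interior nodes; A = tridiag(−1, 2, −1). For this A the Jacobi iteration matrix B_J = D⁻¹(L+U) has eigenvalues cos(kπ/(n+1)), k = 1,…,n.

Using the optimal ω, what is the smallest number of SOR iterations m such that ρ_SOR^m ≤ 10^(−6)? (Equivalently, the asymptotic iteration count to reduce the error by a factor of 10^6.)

B_J for the 42×42 system has eigenvalues cos(kπ/43); ρ_J = cos(π/43) = 0.9973323.
√(1−ρ_J²) simplifies to sin(π/43) = 0.0729953.
[ω*] 2 ÷ (1 + 0.0729953) = 2 ÷ 1.0729953 = 1.8639411.
ρ_SOR = ω* − 1 = 1.8639411 − 1 = 0.8639411.
(0.8639411)^m ≤ 10^{−6}  ⇒  m·ln(0.8639411) ≤ −6·ln10  ⇒  m ≥ 94.464  ⇒  m = 95

m = 95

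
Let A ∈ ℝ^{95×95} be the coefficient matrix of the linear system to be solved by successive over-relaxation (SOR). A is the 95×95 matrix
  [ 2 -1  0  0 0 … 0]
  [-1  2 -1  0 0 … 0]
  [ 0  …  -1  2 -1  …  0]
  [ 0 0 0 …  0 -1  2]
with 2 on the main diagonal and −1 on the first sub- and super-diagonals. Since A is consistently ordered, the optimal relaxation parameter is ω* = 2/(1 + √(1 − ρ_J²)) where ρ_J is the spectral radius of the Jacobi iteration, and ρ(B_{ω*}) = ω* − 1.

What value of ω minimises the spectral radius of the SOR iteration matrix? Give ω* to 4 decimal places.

ω* = 1.9366

[ρ_J] n=95: ρ(B_J) = cos(π/(n+1)) = cos(π/96) = 0.9995.
1 − cos²(π/96) = sin²(π/96) ⇒ √(1−ρ_J²) = sin(π/96) = 0.03272.
So ω* = 2/1.03272 = 1.9366 (Young).
ρ_SOR = ω* − 1 ≈ 0.9366.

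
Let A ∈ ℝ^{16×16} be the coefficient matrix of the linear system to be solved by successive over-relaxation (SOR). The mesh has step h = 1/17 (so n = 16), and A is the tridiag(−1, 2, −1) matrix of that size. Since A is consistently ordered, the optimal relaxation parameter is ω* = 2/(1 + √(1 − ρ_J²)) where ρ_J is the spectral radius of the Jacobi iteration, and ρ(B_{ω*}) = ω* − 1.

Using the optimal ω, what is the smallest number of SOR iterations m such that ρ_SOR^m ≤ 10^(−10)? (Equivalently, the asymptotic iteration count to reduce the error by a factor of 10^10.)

m = 62

spectrum of D⁻¹(L+U) = {cos(kπ/17) : 1≤k≤16}; ρ_J = cos(π/17) = 0.9829731.
√(1−ρ_J²) = |sin(π/17)| = 0.1837495
Young: ω* = 2/(1+√(1−ρ_J²)) = 2/(1+0.1837495) = 2/1.1837495 = 1.6895466.
[ρ_SOR] ω* − 1 = 0.6895466.
ρ_SOR^m ≤ 10^(−10) ⇔ m ≥ 10·ln10/(−ln 0.6895466) = 23.0259/0.371721 = 61.944; m = ⌈61.944⌉ = 62.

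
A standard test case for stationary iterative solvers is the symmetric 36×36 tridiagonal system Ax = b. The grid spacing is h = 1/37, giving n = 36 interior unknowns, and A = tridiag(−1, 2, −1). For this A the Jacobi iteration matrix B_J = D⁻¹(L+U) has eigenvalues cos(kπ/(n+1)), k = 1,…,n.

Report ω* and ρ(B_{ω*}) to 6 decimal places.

ω* = 1.843648, ρ_SOR = 0.843648

spectrum of D⁻¹(L+U) = {cos(kπ/37) : 1≤k≤36}; ρ_J = cos(π/37) = 0.996397.
√(1−ρ_J²) = |sin(π/37)| = 0.0848059
[ω*] 2 ÷ (1 + 0.0848059) = 2 ÷ 1.0848059 = 1.843648.
ρ_SOR = ω* − 1 = 1.843648 − 1 = 0.843648.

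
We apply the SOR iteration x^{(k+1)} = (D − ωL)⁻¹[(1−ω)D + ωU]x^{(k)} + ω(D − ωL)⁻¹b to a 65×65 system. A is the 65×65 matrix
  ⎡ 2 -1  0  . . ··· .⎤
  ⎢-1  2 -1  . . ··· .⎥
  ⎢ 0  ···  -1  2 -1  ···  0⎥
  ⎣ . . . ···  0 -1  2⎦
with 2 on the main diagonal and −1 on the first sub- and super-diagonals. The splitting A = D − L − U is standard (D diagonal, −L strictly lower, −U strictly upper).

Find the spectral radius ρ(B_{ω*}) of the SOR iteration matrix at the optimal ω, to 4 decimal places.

ρ_J = max_k |cos(kπ/66)| = cos(π/66) = 0.9989
root = sin(π/66) = 0.04758  (since 1−cos² = sin²).
ω* = 2/(1+0.04758) = 1.9092
ρ_SOR = ω* − 1 = 1.9092 − 1 = 0.9092.

ρ_SOR = 0.9092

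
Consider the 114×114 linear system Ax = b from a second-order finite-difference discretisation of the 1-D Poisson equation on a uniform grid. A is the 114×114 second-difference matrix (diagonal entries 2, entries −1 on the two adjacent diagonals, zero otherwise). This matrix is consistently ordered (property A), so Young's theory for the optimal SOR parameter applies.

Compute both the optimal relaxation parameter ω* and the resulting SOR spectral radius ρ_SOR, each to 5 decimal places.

½·tridiag(1,0,1) at n=114: λ_k = cos(kπ/115); max |λ| at k=1 ⇒ ρ_J = cos(π/115) ≈ 0.99963.
root = sin(π/115) = 0.027315  (since 1−cos² = sin²).
So ω* = 2/1.027315 = 1.94682 (Young).
Hence ρ(B_{ω*}) = 1.94682 − 1 = 0.94682.

ω* = 1.94682, ρ_SOR = 0.94682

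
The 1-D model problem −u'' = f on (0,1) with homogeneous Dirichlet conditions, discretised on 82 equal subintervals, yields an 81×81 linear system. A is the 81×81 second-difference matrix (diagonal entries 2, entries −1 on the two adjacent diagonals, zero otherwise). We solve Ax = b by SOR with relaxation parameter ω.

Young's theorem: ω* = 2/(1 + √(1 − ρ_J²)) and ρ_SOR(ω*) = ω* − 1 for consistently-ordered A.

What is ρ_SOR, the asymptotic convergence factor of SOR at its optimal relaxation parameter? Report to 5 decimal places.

ρ_SOR = 0.92622

n=81: λ(B_J) = 1 − λ(A)/2 = cos(kπ/82); k=1 gives ρ_J = 0.99927.
√(1−ρ_J²) = |sin(π/82)| = 0.038303
[ω*] 2 ÷ (1 + 0.038303) = 2 ÷ 1.038303 = 1.92622.
ρ_SOR = ω* − 1 = 1.92622 − 1 = 0.92622.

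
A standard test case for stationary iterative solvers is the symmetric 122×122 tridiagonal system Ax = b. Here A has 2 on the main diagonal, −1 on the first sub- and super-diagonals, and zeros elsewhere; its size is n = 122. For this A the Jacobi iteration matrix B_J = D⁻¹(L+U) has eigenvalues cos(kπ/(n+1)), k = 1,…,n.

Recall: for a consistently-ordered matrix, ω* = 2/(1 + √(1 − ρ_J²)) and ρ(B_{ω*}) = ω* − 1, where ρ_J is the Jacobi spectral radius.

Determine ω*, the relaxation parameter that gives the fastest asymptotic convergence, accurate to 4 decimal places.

ω* = 1.9502

With n=122, ρ(Jacobi) = cos(π/123) = 0.9997.
√(1−ρ_J²) = |sin(π/123)| = 0.02554
Then 2/(1+√(1−ρ_J²)) = 2/(1+0.02554); ω* = 2/1.02554 = 1.9502.
ρ_SOR = ω* − 1 = 1.9502 − 1 = 0.9502.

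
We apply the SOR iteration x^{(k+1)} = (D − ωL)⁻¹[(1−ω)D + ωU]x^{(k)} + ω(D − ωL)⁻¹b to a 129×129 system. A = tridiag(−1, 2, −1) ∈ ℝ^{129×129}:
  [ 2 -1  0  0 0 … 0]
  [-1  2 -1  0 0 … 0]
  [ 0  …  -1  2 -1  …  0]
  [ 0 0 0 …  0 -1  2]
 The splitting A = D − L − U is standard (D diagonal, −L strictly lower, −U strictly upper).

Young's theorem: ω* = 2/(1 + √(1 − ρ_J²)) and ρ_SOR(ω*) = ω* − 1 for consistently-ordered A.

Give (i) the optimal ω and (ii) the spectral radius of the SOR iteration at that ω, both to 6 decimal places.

ω* = 1.952813, ρ_SOR = 0.952813

spectrum of D⁻¹(L+U) = {cos(kπ/130) : 1≤k≤129}; ρ_J = cos(π/130) = 0.999708.
√(1−ρ_J²) = |sin(π/130)| = 0.0241637
ω* = 2/(1 + 0.0241637) = 2/1.0241637 = 1.952813.
and ρ(B_{ω*}) = 1.952813 − 1 = 0.952813.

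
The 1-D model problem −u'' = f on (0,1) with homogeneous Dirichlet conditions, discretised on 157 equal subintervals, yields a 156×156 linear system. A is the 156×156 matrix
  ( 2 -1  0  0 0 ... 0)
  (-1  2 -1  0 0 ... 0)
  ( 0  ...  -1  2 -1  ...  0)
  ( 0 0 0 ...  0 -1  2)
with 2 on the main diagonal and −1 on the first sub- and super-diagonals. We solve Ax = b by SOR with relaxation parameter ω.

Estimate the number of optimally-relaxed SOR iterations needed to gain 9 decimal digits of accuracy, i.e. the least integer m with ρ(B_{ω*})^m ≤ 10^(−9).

m = 518

B_J for the 156×156 system has eigenvalues cos(kπ/157); ρ_J = cos(π/157) = 0.9997998.
√(1−ρ_J²) simplifies to sin(π/157) = 0.0200088.
Young: ω* = 2/(1+√(1−ρ_J²)) = 2/(1+0.0200088) = 2/1.0200088 = 1.9607674.
At ω = 1.9607674 every |λ(B_ω)| = ω−1, so ρ_SOR = 0.9607674.
m ≥ 9·ln10 / (−ln 0.9607674) = 517.786; smallest integer m = 518.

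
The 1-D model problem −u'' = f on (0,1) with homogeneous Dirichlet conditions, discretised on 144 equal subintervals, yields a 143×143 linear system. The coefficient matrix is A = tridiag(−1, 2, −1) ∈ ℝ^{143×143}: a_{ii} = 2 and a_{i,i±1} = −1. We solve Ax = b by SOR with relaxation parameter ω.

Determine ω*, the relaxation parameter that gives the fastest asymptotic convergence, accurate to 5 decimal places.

ω* = 1.95730

n=143: λ(B_J) = 1 − λ(A)/2 = cos(kπ/144); k=1 gives ρ_J = 0.99976.
root = sin(π/144) = 0.021815  (since 1−cos² = sin²).
Then 2/(1+√(1−ρ_J²)) = 2/(1+0.021815); ω* = 2/1.021815 = 1.95730.
ρ(B_{ω*}) = ω*−1 = 0.95730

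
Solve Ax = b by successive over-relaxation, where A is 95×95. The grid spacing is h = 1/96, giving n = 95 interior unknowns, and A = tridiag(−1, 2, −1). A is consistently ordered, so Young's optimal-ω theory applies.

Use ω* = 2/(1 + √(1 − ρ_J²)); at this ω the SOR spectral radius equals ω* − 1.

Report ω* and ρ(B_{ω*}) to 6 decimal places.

ω* = 1.936635, ρ_SOR = 0.936635

B_J for the 95×95 system has eigenvalues cos(kπ/96); ρ_J = cos(π/96) = 0.999465.
1 − cos²(π/96) = sin²(π/96) ⇒ √(1−ρ_J²) = sin(π/96) = 0.0327191.
ω* = 2/(1 + 0.0327191) = 2/1.0327191 = 1.936635.
and ρ(B_{ω*}) = 1.936635 − 1 = 0.936635.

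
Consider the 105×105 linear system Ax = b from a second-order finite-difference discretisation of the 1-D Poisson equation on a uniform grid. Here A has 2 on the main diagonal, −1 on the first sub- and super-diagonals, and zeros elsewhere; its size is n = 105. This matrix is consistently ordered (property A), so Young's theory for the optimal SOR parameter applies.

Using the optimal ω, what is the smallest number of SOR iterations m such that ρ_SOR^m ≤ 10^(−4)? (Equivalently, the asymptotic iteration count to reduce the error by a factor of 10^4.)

m = 156

[ρ_J] n=105: ρ(B_J) = cos(π/(n+1)) = cos(π/106) = 0.9995608.
1 − cos²(π/106) = sin²(π/106) ⇒ √(1−ρ_J²) = sin(π/106) = 0.0296333.
Young: ω* = 2/(1+√(1−ρ_J²)) = 2/(1+0.0296333) = 2/1.0296333 = 1.9424391.
Hence ρ(B_{ω*}) = 1.9424391 − 1 = 0.9424391.
4·ln10 = 9.21034; −ln(0.9424391) = 0.059284; m = ⌈9.21034/0.059284⌉ = ⌈155.360⌉ = 156.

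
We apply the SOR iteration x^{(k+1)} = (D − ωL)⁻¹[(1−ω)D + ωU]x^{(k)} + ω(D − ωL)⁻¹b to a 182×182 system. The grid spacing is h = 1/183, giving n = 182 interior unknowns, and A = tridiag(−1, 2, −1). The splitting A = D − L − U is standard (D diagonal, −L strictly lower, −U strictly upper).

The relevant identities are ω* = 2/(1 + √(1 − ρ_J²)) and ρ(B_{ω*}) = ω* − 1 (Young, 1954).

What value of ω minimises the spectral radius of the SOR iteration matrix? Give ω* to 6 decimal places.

½·tridiag(1,0,1) at n=182: λ_k = cos(kπ/183); max |λ| at k=1 ⇒ ρ_J = cos(π/183) ≈ 0.999853.
√(1 − cos²(π/183)) = sin(π/183) ≈ 0.0171663.
So ω* = 2/1.0171663 = 1.966247 (Young).
ρ(B_{ω*}) = ω*−1 = 0.966247

ω* = 1.966247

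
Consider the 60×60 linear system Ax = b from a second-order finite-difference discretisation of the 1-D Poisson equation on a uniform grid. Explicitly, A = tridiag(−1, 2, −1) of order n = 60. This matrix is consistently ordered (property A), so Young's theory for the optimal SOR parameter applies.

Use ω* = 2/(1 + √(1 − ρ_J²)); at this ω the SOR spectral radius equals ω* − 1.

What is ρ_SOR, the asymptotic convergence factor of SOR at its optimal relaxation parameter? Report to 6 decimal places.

ρ_SOR = 0.902083

[ρ_J] n=60: ρ(B_J) = cos(π/(n+1)) = cos(π/61) = 0.998674.
√(1−ρ_J²) simplifies to sin(π/61) = 0.0514788.
ω* = 2/(1 + 0.0514788) = 2/1.0514788 = 1.902083.
[ρ_SOR] ω* − 1 = 0.902083.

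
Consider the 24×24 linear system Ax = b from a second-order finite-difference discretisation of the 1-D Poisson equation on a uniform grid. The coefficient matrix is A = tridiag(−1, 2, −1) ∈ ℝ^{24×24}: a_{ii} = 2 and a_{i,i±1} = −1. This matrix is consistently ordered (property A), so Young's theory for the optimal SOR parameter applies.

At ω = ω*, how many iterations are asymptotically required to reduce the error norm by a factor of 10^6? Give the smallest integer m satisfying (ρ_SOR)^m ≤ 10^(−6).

m = 55

[ρ_J] n=24: ρ(B_J) = cos(π/(n+1)) = cos(π/25) = 0.9921147.
root = sin(π/25) = 0.1253332  (since 1−cos² = sin²).
[ω*] 2 ÷ (1 + 0.1253332) = 2 ÷ 1.1253332 = 1.7772514.
[ρ_SOR] ω* − 1 = 0.7772514.
ρ_SOR^m ≤ 10^(−6) ⇔ m ≥ 6·ln10/(−ln 0.7772514) = 13.8155/0.251991 = 54.825; m = ⌈54.825⌉ = 55.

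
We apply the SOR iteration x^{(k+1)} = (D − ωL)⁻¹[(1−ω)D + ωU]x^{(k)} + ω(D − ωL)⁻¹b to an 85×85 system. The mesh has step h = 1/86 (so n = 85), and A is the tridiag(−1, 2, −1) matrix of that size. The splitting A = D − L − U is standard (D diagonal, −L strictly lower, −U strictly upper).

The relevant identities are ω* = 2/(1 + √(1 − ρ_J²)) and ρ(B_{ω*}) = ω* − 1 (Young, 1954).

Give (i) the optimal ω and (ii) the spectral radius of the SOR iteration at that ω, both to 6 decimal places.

ρ_J = max_k |cos(kπ/86)| = cos(π/86) = 0.999333
√(1−ρ_J²) simplifies to sin(π/86) = 0.0365220.
So ω* = 2/1.0365220 = 1.929530 (Young).
At ω = 1.929530 every |λ(B_ω)| = ω−1, so ρ_SOR = 0.929530.

ω* = 1.929530, ρ_SOR = 0.929530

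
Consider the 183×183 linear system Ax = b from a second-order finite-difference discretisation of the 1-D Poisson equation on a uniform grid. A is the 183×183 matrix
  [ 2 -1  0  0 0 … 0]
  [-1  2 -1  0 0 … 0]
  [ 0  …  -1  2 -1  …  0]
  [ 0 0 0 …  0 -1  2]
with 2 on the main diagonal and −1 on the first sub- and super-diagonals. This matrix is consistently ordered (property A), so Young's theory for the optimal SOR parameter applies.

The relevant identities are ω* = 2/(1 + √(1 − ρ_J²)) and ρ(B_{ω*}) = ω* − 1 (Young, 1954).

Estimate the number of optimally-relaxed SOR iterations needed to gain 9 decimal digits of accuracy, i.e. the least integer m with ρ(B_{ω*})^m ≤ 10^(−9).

n=183: λ(B_J) = 1 − λ(A)/2 = cos(kπ/184); k=1 gives ρ_J = 0.9998542.
1 − cos²(π/184) = sin²(π/184) ⇒ √(1−ρ_J²) = sin(π/184) = 0.0170730.
ω* = 2 / (1 + 0.0170730) = 2 / 1.0170730 ≈ 1.9664272.
ρ(B_{ω*}) = ω*−1 = 0.9664272
ρ_SOR^m ≤ 10^(−9) ⇔ m ≥ 9·ln10/(−ln 0.9664272) = 20.7233/0.0341493 = 606.844; m = ⌈606.844⌉ = 607.

m = 607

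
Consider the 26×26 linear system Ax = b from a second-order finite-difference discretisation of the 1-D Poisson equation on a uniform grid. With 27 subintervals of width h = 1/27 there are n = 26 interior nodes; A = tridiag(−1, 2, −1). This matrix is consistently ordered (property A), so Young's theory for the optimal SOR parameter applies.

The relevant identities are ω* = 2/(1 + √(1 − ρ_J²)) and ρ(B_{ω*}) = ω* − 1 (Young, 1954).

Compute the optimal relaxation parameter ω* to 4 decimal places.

ω* = 1.7920

ρ_J = max_k |cos(kπ/27)| = cos(π/27) = 0.9932
root = sin(π/27) = 0.11609  (since 1−cos² = sin²).
ω* = 2/(1+0.11609) = 1.7920
Hence ρ(B_{ω*}) = 1.7920 − 1 = 0.7920.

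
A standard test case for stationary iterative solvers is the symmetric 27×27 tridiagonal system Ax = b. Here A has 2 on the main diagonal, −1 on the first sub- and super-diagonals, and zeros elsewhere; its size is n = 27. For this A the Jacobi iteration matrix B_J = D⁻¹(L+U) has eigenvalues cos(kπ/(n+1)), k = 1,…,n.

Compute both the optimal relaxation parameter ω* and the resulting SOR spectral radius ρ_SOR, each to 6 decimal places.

ω* = 1.798619, ρ_SOR = 0.798619

½·tridiag(1,0,1) at n=27: λ_k = cos(kπ/28); max |λ| at k=1 ⇒ ρ_J = cos(π/28) ≈ 0.993712.
√(1−ρ_J²) simplifies to sin(π/28) = 0.1119645.
ω* = 2/(1 + 0.1119645) = 2/1.1119645 = 1.798619.
ρ_SOR = ω* − 1 = 1.798619 − 1 = 0.798619.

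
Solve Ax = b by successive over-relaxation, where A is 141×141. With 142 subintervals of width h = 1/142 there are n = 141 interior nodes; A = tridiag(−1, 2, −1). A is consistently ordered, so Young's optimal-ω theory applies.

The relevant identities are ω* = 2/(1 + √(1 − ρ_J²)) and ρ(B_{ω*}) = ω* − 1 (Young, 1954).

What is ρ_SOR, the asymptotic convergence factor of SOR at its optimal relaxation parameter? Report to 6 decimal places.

spectrum of D⁻¹(L+U) = {cos(kπ/142) : 1≤k≤141}; ρ_J = cos(π/142) = 0.999755.
√(1 − cos²(π/142)) = sin(π/142) ≈ 0.0221221.
So ω* = 2/1.0221221 = 1.956713 (Young).
[ρ_SOR] ω* − 1 = 0.956713.

ρ_SOR = 0.956713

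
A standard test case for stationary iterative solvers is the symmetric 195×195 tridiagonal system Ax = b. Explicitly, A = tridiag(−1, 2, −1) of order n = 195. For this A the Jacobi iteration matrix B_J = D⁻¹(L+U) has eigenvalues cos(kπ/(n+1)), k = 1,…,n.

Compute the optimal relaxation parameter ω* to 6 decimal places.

[ρ_J] n=195: ρ(B_J) = cos(π/(n+1)) = cos(π/196) = 0.999872.
√(1−ρ_J²) = |sin(π/196)| = 0.0160278
ω* = 2 / (1 + 0.0160278) = 2 / 1.0160278 ≈ 1.968450.
ρ(B_{ω*}) = ω*−1 = 0.968450

ω* = 1.968450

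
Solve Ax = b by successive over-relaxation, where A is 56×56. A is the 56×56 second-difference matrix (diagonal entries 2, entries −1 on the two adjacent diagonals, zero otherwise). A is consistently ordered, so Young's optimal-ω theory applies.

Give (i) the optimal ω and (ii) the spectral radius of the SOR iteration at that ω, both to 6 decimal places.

ω* = 1.895577, ρ_SOR = 0.895577

[ρ_J] n=56: ρ(B_J) = cos(π/(n+1)) = cos(π/57) = 0.998482.
√(1−ρ_J²) simplifies to sin(π/57) = 0.0550878.
ω* = 2/(1+0.0550878) = 1.895577
and ρ(B_{ω*}) = 1.895577 − 1 = 0.895577.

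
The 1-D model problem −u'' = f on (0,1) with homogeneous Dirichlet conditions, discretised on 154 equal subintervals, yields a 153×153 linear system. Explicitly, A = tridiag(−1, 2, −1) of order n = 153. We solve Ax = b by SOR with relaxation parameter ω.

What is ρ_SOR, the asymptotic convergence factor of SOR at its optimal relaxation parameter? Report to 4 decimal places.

½·tridiag(1,0,1) at n=153: λ_k = cos(kπ/154); max |λ| at k=1 ⇒ ρ_J = cos(π/154) ≈ 0.9998.
√(1−ρ_J²) simplifies to sin(π/154) = 0.02040.
ω* = 2/(1+0.02040) = 1.9600
ρ(B_{ω*}) = ω*−1 = 0.9600

ρ_SOR = 0.9600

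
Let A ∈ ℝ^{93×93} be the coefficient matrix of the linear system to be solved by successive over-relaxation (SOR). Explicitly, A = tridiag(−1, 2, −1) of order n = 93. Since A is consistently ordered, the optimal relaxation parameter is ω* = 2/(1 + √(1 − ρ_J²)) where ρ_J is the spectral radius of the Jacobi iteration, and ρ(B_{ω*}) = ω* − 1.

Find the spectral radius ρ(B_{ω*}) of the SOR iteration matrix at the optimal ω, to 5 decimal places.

ρ_SOR = 0.93533

spectrum of D⁻¹(L+U) = {cos(kπ/94) : 1≤k≤93}; ρ_J = cos(π/94) = 0.99944.
√(1−ρ_J²) simplifies to sin(π/94) = 0.033415.
ω* = 2/(1 + 0.033415) = 2/1.033415 = 1.93533.
At ω = 1.93533 every |λ(B_ω)| = ω−1, so ρ_SOR = 0.93533.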